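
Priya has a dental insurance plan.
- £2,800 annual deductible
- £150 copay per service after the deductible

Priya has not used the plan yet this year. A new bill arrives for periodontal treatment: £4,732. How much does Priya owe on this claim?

The full £2,800 deductible is still open; £2,800 of this bill applies to it.
That leaves £4,732 − £2,800 = £1,932 for the copay.
Copay on this service: £150.
So the patient owes £2,800 + £150 = £2,950.

£2,950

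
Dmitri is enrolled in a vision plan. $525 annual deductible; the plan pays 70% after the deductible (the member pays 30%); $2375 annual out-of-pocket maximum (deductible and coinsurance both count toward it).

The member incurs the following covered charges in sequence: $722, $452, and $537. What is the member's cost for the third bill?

$161.10

Claim 1 ($722): $525 finishes the deductible; $197 goes to coinsurance; coinsurance $197 × 30% = $59.10. Member pays $584.10; OOP now $584.10.
Claim 2 ($452): 30% coinsurance on $452 = $135.60. Cost to member: $135.60. OOP to date $719.70.
Claim 3 ($537): deductible met; 30% of $537 = $161.10. Member owes $161.10 (running OOP $880.80).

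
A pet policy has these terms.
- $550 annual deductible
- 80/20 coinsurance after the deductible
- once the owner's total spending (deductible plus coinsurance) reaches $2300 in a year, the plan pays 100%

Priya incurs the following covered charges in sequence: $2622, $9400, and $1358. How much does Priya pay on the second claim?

$1335.60

Claim 1 — $2622: deductible takes $550, $2072 remains; 20% of $2072 = $414.40. Owner owes $964.40 (running OOP $964.40).
Claim 2 — $9400: deductible already satisfied, so owner's share is 20% × $9400 = $1880. OOP would hit $2844.40 > $2300, so the cap limits the owner to $2300 − $964.40 = $1335.60.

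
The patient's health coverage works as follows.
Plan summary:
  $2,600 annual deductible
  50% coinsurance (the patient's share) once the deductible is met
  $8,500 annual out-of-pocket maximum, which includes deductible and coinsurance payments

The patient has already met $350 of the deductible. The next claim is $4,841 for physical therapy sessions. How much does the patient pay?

$3,545.50

Remaining deductible: $2,600 − $350 = $2,250.
The remaining $2,591 (= $4,841 − $2,250) moves to coinsurance.
Coinsurance: $2,591 × 50% = $1,295.50.
Patient responsibility before any cap: $2,250 + $1,295.50 = $3,545.50.
Cumulative spending $350 + $3,545.50 = $3,895.50 stays under the $8,500 maximum.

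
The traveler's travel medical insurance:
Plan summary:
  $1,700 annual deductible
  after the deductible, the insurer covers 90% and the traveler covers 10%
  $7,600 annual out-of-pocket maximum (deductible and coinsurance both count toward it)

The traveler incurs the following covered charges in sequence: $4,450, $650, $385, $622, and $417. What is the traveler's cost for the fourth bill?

$62.20

Claim 1 — $4,450: deductible takes $1,700, $2,750 remains; coinsurance $2,750 × 10% = $275. Traveler pays $1,975; OOP now $1,975.
Claim 2 — $650: deductible already satisfied, so traveler's share is 10% × $650 = $65. Traveler pays $65; OOP now $2,040.
Claim 3 — $385: deductible met; 10% of $385 = $38.50. Cost to traveler: $38.50. OOP to date $2,078.50.
Claim 4 — $622: deductible already satisfied, so traveler's share is 10% × $622 = $62.20. Traveler pays $62.20; OOP now $2,140.70.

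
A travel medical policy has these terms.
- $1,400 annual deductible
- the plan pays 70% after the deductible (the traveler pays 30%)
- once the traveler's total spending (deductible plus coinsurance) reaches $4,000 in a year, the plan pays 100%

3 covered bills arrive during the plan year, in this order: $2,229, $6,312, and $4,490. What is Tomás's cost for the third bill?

Claim 1 ($2,229): $1,400 finishes the deductible; $829 goes to coinsurance; 30% of $829 = $248.70. Traveler pays $1,648.70; OOP now $1,648.70.
Claim 2 ($6,312): deductible met; 30% of $6,312 = $1,893.60. Traveler pays $1,893.60; OOP now $3,542.30.
Claim 3 ($4,490): deductible met; 30% of $4,490 = $1,347. Adding that to $3,542.30 gives $4,889.30, past the $4,000 cap; traveler pays only $4,000 − $3,542.30 = $457.70.

$457.70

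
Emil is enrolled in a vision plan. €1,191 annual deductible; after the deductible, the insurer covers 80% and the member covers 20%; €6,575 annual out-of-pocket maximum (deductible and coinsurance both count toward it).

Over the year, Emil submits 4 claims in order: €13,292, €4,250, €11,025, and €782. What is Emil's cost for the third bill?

#1 (€13,292): €1,191 to deductible, leaving €12,101; coinsurance €12,101 × 20% = €2,420.20. Cost to member: €3,611.20. OOP to date €3,611.20.
#2 (€4,250): deductible already satisfied, so member's share is 20% × €4,250 = €850. Member pays €850; OOP now €4,461.20.
#3 (€11,025): deductible already satisfied, so member's share is 20% × €11,025 = €2,205. That would push OOP to €6,666.20, over the €6,575 cap, so member pays €6,575 − €4,461.20 = €2,113.80.

€2,113.80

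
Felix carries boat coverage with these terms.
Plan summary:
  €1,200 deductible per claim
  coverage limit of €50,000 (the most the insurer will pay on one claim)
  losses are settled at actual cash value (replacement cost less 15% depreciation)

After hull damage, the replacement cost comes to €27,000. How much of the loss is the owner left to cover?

€5,250

Depreciate 15%: the covered value is €27,000 × 0.85 = €22,950.
After the deductible, €22,950 − €1,200 = €21,750 remains.
That's under the €50,000 cap, so the insurer reimburses the full €21,750.
Owner's share is the uncovered remainder: €27,000 − €21,750 = €5,250.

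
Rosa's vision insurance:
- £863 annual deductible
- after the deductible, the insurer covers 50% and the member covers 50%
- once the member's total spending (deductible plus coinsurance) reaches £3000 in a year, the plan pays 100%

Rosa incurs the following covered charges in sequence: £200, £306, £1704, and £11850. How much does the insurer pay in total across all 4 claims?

£11060

Bill 1, £200: entire amount goes to the deductible. Member pays £200; OOP now £200. Plan pays £200 − £200 = £0.
Bill 2, £306: entire amount goes to the deductible. Member pays £306; OOP now £506. Insurer: £306 − £306 = £0.
Bill 3, £1704: £357 finishes the deductible; £1347 goes to coinsurance; coinsurance £1347 × 50% = £673.50. Member pays £1030.50; OOP now £1536.50. Insurer: £1704 − £1030.50 = £673.50.
Bill 4, £11850: 50% coinsurance on £11850 = £5925. That would push OOP to £7461.50, over the £3000 cap, so member pays £3000 − £1536.50 = £1463.50. Insurer: £11850 − £1463.50 = £10386.50.
Insurer total = bills − member's total = £14060 − £3000 = £11060.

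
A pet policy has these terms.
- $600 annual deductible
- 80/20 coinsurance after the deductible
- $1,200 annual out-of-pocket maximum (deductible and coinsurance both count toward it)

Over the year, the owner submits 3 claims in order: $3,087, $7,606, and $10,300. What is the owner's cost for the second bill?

$102.60

Claim 1 — $3,087: $600 finishes the deductible; $2,487 goes to coinsurance; coinsurance $2,487 × 20% = $497.40. Cost to owner: $1,097.40. OOP to date $1,097.40.
Claim 2 — $7,606: 20% coinsurance on $7,606 = $1,521.20. Adding that to $1,097.40 gives $2,618.60, past the $1,200 cap; owner pays only $1,200 − $1,097.40 = $102.60.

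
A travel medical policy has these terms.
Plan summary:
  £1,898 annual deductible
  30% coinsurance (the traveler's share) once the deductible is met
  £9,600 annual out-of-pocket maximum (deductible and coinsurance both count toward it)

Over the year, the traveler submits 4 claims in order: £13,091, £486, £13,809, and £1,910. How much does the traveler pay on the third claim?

Claim 1 (£13,091): £1,898 finishes the deductible; £11,193 goes to coinsurance; traveler's 30% is £3,357.90. Traveler owes £5,255.90 (running OOP £5,255.90).
Claim 2 (£486): 30% coinsurance on £486 = £145.80. Traveler pays £145.80; OOP now £5,401.70.
Claim 3 (£13,809): deductible met; 30% of £13,809 = £4,142.70. Cost to traveler: £4,142.70. OOP to date £9,544.40.

£4,142.70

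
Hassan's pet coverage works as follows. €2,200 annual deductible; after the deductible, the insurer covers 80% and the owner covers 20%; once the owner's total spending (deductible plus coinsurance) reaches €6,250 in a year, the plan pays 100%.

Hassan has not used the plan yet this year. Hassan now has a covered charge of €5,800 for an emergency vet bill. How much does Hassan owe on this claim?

Deductible not yet touched, so the first €2,200 of the bill goes to the deductible.
After the €2,200 deductible portion, €5,800 − €2,200 = €3,600 is subject to coinsurance.
20% of €3,600 = €720 falls to the owner.
That puts the owner's cost at €2,200 + €720 = €2,920 before any cap.
Cumulative spending €0 + €2,920 = €2,920 stays under the €6,250 maximum.

€2,920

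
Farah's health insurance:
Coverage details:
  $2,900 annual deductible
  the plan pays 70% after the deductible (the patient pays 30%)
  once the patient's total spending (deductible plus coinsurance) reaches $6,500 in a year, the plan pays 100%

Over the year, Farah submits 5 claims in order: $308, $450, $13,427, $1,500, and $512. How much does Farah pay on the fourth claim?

$214.50

Claim 1 ($308): fully absorbed by the deductible. Patient owes $308 (running OOP $308).
Claim 2 ($450): entire amount goes to the deductible. Patient pays $450; OOP now $758.
Claim 3 ($13,427): $2,142 finishes the deductible; $11,285 goes to coinsurance; patient's 30% is $3,385.50. Patient owes $5,527.50 (running OOP $6,285.50).
Claim 4 ($1,500): 30% coinsurance on $1,500 = $450. OOP would hit $6,735.50 > $6,500, so the cap limits the patient to $6,500 − $6,285.50 = $214.50.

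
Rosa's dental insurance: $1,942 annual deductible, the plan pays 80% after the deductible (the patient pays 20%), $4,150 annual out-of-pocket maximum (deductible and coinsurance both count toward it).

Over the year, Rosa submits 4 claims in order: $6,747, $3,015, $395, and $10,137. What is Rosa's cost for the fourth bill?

Bill 1, $6,747: $1,942 finishes the deductible; $4,805 goes to coinsurance; coinsurance $4,805 × 20% = $961. Patient pays $2,903; OOP now $2,903.
Bill 2, $3,015: 20% coinsurance on $3,015 = $603. Cost to patient: $603. OOP to date $3,506.
Bill 3, $395: deductible met; 20% of $395 = $79. Patient pays $79; OOP now $3,585.
Bill 4, $10,137: deductible already satisfied, so patient's share is 20% × $10,137 = $2,027.40. Adding that to $3,585 gives $5,612.40, past the $4,150 cap; patient pays only $4,150 − $3,585 = $565.

$565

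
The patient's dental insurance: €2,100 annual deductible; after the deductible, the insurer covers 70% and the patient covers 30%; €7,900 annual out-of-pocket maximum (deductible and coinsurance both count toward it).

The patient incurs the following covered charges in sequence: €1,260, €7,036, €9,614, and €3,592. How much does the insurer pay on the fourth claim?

Claim 1 (€1,260): fully absorbed by the deductible. Cost to patient: €1,260. OOP to date €1,260. Plan pays €1,260 − €1,260 = €0.
Claim 2 (€7,036): deductible takes €840, €6,196 remains; 30% of €6,196 = €1,858.80. Cost to patient: €2,698.80. OOP to date €3,958.80. Insurer: €7,036 − €2,698.80 = €4,337.20.
Claim 3 (€9,614): deductible already satisfied, so patient's share is 30% × €9,614 = €2,884.20. Patient pays €2,884.20; OOP now €6,843. Insurer: €9,614 − €2,884.20 = €6,729.80.
Claim 4 (€3,592): deductible already satisfied, so patient's share is 30% × €3,592 = €1,077.60. Adding that to €6,843 gives €7,920.60, past the €7,900 cap; patient pays only €7,900 − €6,843 = €1,057. Plan pays €3,592 − €1,057 = €2,535.

€2,535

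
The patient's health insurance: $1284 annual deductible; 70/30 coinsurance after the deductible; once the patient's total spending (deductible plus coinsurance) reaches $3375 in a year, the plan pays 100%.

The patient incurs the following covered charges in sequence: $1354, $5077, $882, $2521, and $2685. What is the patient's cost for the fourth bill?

$282.30

Claim 1 ($1354): $1284 to deductible, leaving $70; coinsurance $70 × 30% = $21. Cost to patient: $1305. OOP to date $1305.
Claim 2 ($5077): deductible already satisfied, so patient's share is 30% × $5077 = $1523.10. Patient pays $1523.10; OOP now $2828.10.
Claim 3 ($882): deductible met; 30% of $882 = $264.60. Cost to patient: $264.60. OOP to date $3092.70.
Claim 4 ($2521): 30% coinsurance on $2521 = $756.30. That would push OOP to $3849, over the $3375 cap, so patient pays $3375 − $3092.70 = $282.30.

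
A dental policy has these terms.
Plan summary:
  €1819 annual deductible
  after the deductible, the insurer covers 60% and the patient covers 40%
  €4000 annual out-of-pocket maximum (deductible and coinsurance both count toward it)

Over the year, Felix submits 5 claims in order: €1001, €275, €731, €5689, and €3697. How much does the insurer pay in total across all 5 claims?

€7393

Claim 1 — €1001: entire amount goes to the deductible. Patient pays €1001; OOP now €1001. Insurer: €1001 − €1001 = €0.
Claim 2 — €275: all of it applies to the deductible. Patient owes €275 (running OOP €1276). Plan pays €275 − €275 = €0.
Claim 3 — €731: €543 to deductible, leaving €188; patient's 40% is €75.20. Patient owes €618.20 (running OOP €1894.20). Plan pays €731 − €618.20 = €112.80.
Claim 4 — €5689: 40% coinsurance on €5689 = €2275.60. That would push OOP to €4169.80, over the €4000 cap, so patient pays €4000 − €1894.20 = €2105.80. Insurer: €5689 − €2105.80 = €3583.20.
Claim 5 — €3697: deductible already satisfied, so patient's share is 40% × €3697 = €1478.80. Adding that to €4000 gives €5478.80, past the €4000 cap; patient pays only €4000 − €4000 = €0. Plan pays €3697 − €0 = €3697.
Insurer total = bills − patient's total = €11393 − €4000 = €7393.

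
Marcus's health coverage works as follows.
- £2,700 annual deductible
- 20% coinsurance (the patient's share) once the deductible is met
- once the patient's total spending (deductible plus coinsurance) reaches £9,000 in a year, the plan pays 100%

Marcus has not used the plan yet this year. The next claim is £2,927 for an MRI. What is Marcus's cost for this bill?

The full £2,700 deductible is still open; £2,700 of this bill applies to it.
After the £2,700 deductible portion, £2,927 − £2,700 = £227 is subject to coinsurance.
Patient's 20% share of £227 is £45.40.
Patient responsibility before any cap: £2,700 + £45.40 = £2,745.40.
Year-to-date out-of-pocket becomes £0 + £2,745.40 = £2,745.40, still under the £9,000 maximum, so no cap applies.

£2,745.40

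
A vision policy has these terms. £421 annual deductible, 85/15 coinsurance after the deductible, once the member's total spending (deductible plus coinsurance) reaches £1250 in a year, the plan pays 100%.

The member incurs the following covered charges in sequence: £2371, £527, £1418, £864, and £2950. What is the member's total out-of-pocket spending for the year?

£1250

#1 (£2371): £421 finishes the deductible; £1950 goes to coinsurance; 15% of £1950 = £292.50. Member pays £713.50; OOP now £713.50.
#2 (£527): deductible already satisfied, so member's share is 15% × £527 = £79.05. Member owes £79.05 (running OOP £792.55).
#3 (£1418): 15% coinsurance on £1418 = £212.70. Cost to member: £212.70. OOP to date £1005.25.
#4 (£864): 15% coinsurance on £864 = £129.60. Cost to member: £129.60. OOP to date £1134.85.
#5 (£2950): 15% coinsurance on £2950 = £442.50. That would push OOP to £1577.35, over the £1250 cap, so member pays £1250 − £1134.85 = £115.15.
Summing the member's payments: £713.50 + £79.05 + £212.70 + £129.60 + £115.15 = £1250.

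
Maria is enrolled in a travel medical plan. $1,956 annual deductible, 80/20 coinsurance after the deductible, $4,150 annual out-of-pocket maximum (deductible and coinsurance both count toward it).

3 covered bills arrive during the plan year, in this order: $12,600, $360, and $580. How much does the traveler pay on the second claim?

$65.20

#1 ($12,600): $1,956 finishes the deductible; $10,644 goes to coinsurance; coinsurance $10,644 × 20% = $2,128.80. Cost to traveler: $4,084.80. OOP to date $4,084.80.
#2 ($360): 20% coinsurance on $360 = $72. Adding that to $4,084.80 gives $4,156.80, past the $4,150 cap; traveler pays only $4,150 − $4,084.80 = $65.20.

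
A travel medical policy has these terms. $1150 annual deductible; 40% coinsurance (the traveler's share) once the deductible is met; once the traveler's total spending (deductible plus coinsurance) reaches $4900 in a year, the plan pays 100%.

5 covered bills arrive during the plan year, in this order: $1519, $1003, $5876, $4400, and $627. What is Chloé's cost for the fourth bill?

Claim 1 ($1519): $1150 finishes the deductible; $369 goes to coinsurance; traveler's 40% is $147.60. Traveler pays $1297.60; OOP now $1297.60.
Claim 2 ($1003): deductible already satisfied, so traveler's share is 40% × $1003 = $401.20. Cost to traveler: $401.20. OOP to date $1698.80.
Claim 3 ($5876): deductible already satisfied, so traveler's share is 40% × $5876 = $2350.40. Cost to traveler: $2350.40. OOP to date $4049.20.
Claim 4 ($4400): deductible met; 40% of $4400 = $1760. That would push OOP to $5809.20, over the $4900 cap, so traveler pays $4900 − $4049.20 = $850.80.

$850.80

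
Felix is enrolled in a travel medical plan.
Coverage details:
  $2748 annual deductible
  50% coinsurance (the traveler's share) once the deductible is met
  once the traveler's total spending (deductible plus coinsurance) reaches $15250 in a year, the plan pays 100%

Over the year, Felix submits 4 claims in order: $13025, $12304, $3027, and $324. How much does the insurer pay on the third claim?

#1 ($13025): $2748 to deductible, leaving $10277; 50% of $10277 = $5138.50. Traveler pays $7886.50; OOP now $7886.50. Insurer: $13025 − $7886.50 = $5138.50.
#2 ($12304): deductible already satisfied, so traveler's share is 50% × $12304 = $6152. Traveler pays $6152; OOP now $14038.50. Insurer: $12304 − $6152 = $6152.
#3 ($3027): deductible met; 50% of $3027 = $1513.50. Adding that to $14038.50 gives $15552, past the $15250 cap; traveler pays only $15250 − $14038.50 = $1211.50. Plan pays $3027 − $1211.50 = $1815.50.

$1815.50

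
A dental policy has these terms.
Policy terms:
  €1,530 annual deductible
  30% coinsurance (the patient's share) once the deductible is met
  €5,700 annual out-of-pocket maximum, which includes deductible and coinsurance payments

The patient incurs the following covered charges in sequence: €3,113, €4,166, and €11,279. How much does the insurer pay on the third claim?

Claim 1 (€3,113): deductible takes €1,530, €1,583 remains; coinsurance €1,583 × 30% = €474.90. Cost to patient: €2,004.90. OOP to date €2,004.90. Insurer: €3,113 − €2,004.90 = €1,108.10.
Claim 2 (€4,166): deductible already satisfied, so patient's share is 30% × €4,166 = €1,249.80. Cost to patient: €1,249.80. OOP to date €3,254.70. Insurer: €4,166 − €1,249.80 = €2,916.20.
Claim 3 (€11,279): deductible already satisfied, so patient's share is 30% × €11,279 = €3,383.70. Adding that to €3,254.70 gives €6,638.40, past the €5,700 cap; patient pays only €5,700 − €3,254.70 = €2,445.30. Plan pays €11,279 − €2,445.30 = €8,833.70.

€8,833.70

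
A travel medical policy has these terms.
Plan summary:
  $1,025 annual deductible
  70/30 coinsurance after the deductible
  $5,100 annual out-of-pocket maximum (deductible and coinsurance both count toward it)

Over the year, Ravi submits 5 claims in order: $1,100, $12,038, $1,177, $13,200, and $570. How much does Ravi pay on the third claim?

Bill 1, $1,100: $1,025 finishes the deductible; $75 goes to coinsurance; coinsurance $75 × 30% = $22.50. Traveler owes $1,047.50 (running OOP $1,047.50).
Bill 2, $12,038: 30% coinsurance on $12,038 = $3,611.40. Cost to traveler: $3,611.40. OOP to date $4,658.90.
Bill 3, $1,177: 30% coinsurance on $1,177 = $353.10. Cost to traveler: $353.10. OOP to date $5,012.

$353.10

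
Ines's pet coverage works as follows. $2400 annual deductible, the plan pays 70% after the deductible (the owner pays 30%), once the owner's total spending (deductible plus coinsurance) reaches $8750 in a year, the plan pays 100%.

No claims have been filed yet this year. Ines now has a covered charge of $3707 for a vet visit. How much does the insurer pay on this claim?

The full $2400 deductible is still open; $2400 of this bill applies to it.
After the $2400 deductible portion, $3707 − $2400 = $1307 is subject to coinsurance.
30% of $1307 = $392.10 falls to the owner.
Owner responsibility before any cap: $2400 + $392.10 = $2792.10.
Total out-of-pocket so far would be $0 + $2792.10 = $2792.10, below the $8750 cap — no reduction.
The plan picks up $3707 − $2792.10 = $914.90.

$914.90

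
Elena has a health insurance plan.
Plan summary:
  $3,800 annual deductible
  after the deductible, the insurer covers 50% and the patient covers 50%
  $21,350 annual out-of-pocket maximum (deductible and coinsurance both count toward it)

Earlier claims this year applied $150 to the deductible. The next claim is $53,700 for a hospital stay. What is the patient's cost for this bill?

$21,200

$150 of the $3,800 deductible is already met, leaving $3,650.
After the $3,650 deductible portion, $53,700 − $3,650 = $50,050 is subject to coinsurance.
50% of $50,050 = $25,025 falls to the patient.
So the patient owes $3,650 + $25,025 = $28,675 before any cap.
Adding $28,675 to the $150 already spent would give $28,825, which exceeds the $21,350 cap; the patient pays just $21,350 − $150 = $21,200.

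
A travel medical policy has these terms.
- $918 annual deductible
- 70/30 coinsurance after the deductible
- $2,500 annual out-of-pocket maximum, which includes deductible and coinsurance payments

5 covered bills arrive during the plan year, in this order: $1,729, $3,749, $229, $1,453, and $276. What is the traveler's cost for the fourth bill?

$145.30

Bill 1, $1,729: deductible takes $918, $811 remains; 30% of $811 = $243.30. Traveler owes $1,161.30 (running OOP $1,161.30).
Bill 2, $3,749: deductible met; 30% of $3,749 = $1,124.70. Cost to traveler: $1,124.70. OOP to date $2,286.
Bill 3, $229: 30% coinsurance on $229 = $68.70. Cost to traveler: $68.70. OOP to date $2,354.70.
Bill 4, $1,453: 30% coinsurance on $1,453 = $435.90. Adding that to $2,354.70 gives $2,790.60, past the $2,500 cap; traveler pays only $2,500 − $2,354.70 = $145.30.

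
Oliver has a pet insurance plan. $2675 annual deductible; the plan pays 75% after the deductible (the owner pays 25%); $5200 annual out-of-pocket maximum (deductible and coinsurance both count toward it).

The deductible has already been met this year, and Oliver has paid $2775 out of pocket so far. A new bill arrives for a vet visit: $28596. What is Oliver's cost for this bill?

$2425

The deductible is already satisfied, so the full bill goes to coinsurance.
25% of $28596 = $7149 falls to the owner.
Adding $7149 to the $2775 already spent would give $9924, which exceeds the $5200 cap; the owner pays just $5200 − $2775 = $2425.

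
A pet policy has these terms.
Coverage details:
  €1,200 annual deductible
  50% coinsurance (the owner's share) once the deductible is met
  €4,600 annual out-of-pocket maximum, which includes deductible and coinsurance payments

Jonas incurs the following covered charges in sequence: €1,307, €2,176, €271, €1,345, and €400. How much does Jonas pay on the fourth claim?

Claim 1 (€1,307): €1,200 finishes the deductible; €107 goes to coinsurance; owner's 50% is €53.50. Cost to owner: €1,253.50. OOP to date €1,253.50.
Claim 2 (€2,176): deductible already satisfied, so owner's share is 50% × €2,176 = €1,088. Cost to owner: €1,088. OOP to date €2,341.50.
Claim 3 (€271): deductible already satisfied, so owner's share is 50% × €271 = €135.50. Owner owes €135.50 (running OOP €2,477).
Claim 4 (€1,345): deductible already satisfied, so owner's share is 50% × €1,345 = €672.50. Owner pays €672.50; OOP now €3,149.50.

€672.50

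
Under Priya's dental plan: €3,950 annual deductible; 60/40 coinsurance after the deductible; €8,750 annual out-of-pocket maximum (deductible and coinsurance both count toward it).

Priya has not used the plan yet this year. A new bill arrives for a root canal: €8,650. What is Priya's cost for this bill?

The full €3,950 deductible is still open; €3,950 of this bill applies to it.
The remaining €4,700 (= €8,650 − €3,950) moves to coinsurance.
40% of €4,700 = €1,880 falls to the patient.
That puts the patient's cost at €3,950 + €1,880 = €5,830 before any cap.
Cumulative spending €0 + €5,830 = €5,830 stays under the €8,750 maximum.

€5,830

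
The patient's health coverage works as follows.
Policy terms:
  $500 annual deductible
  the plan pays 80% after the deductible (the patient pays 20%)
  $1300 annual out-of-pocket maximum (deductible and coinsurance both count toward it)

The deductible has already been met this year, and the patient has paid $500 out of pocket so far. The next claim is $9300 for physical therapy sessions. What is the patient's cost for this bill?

$800

The deductible is already satisfied, so the full bill goes to coinsurance.
Patient's 20% share of $9300 is $1860.
Adding $1860 to the $500 already spent would give $2360, which exceeds the $1300 cap; the patient pays just $1300 − $500 = $800.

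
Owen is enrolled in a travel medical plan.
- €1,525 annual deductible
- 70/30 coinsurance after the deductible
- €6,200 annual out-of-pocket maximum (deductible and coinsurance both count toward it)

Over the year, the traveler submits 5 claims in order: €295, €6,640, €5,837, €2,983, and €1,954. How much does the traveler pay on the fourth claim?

Claim 1 — €295: entire amount goes to the deductible. Cost to traveler: €295. OOP to date €295.
Claim 2 — €6,640: €1,230 finishes the deductible; €5,410 goes to coinsurance; coinsurance €5,410 × 30% = €1,623. Cost to traveler: €2,853. OOP to date €3,148.
Claim 3 — €5,837: deductible met; 30% of €5,837 = €1,751.10. Traveler pays €1,751.10; OOP now €4,899.10.
Claim 4 — €2,983: 30% coinsurance on €2,983 = €894.90. Traveler pays €894.90; OOP now €5,794.

€894.90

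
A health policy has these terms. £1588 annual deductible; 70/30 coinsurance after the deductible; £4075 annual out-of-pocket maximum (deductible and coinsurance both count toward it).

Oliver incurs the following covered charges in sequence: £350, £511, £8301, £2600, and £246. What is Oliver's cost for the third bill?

Bill 1, £350: entire amount goes to the deductible. Patient pays £350; OOP now £350.
Bill 2, £511: fully absorbed by the deductible. Cost to patient: £511. OOP to date £861.
Bill 3, £8301: £727 finishes the deductible; £7574 goes to coinsurance; patient's 30% is £2272.20. Patient pays £2999.20; OOP now £3860.20.

£2999.20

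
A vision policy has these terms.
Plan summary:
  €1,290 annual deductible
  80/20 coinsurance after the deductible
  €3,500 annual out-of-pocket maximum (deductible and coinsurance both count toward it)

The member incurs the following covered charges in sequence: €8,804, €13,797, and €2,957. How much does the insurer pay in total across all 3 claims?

€22,058

Bill 1, €8,804: deductible takes €1,290, €7,514 remains; 20% of €7,514 = €1,502.80. Member owes €2,792.80 (running OOP €2,792.80). Insurer: €8,804 − €2,792.80 = €6,011.20.
Bill 2, €13,797: 20% coinsurance on €13,797 = €2,759.40. Adding that to €2,792.80 gives €5,552.20, past the €3,500 cap; member pays only €3,500 − €2,792.80 = €707.20. Insurer: €13,797 − €707.20 = €13,089.80.
Bill 3, €2,957: deductible met; 20% of €2,957 = €591.40. That would push OOP to €4,091.40, over the €3,500 cap, so member pays €3,500 − €3,500 = €0. Plan pays €2,957 − €0 = €2,957.
Insurer total: €6,011.20 + €13,089.80 + €2,957 = €22,058.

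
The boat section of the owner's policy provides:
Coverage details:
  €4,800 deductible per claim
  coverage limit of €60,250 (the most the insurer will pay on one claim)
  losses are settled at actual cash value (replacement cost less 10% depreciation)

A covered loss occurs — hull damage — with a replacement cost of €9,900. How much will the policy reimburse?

Actual cash value after 10% depreciation: €9,900 × 90% = €8,910.
After the deductible, €8,910 − €4,800 = €4,110 remains.
€4,110 ≤ €60,250, so the limit doesn't bind; insurer pays €4,110.

€4,110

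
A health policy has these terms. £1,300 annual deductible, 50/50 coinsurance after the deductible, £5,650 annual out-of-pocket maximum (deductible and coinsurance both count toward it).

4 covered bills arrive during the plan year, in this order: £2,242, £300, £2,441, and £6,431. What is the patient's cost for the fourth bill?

Claim 1 — £2,242: £1,300 to deductible, leaving £942; patient's 50% is £471. Patient owes £1,771 (running OOP £1,771).
Claim 2 — £300: deductible met; 50% of £300 = £150. Patient pays £150; OOP now £1,921.
Claim 3 — £2,441: 50% coinsurance on £2,441 = £1,220.50. Patient pays £1,220.50; OOP now £3,141.50.
Claim 4 — £6,431: 50% coinsurance on £6,431 = £3,215.50. Adding that to £3,141.50 gives £6,357, past the £5,650 cap; patient pays only £5,650 − £3,141.50 = £2,508.50.

£2,508.50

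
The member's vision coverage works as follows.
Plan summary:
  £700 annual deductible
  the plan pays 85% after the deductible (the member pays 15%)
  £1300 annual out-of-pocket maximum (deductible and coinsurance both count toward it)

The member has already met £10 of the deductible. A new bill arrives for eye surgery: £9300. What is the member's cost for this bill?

£1290

Remaining deductible: £700 − £10 = £690.
The remaining £8610 (= £9300 − £690) moves to coinsurance.
Member's 15% share of £8610 is £1291.50.
That puts the member's cost at £690 + £1291.50 = £1981.50 before any cap.
Year-to-date out-of-pocket would reach £10 + £1981.50 = £1991.50, above the £1300 maximum, so the member pays only £1300 − £10 = £1290.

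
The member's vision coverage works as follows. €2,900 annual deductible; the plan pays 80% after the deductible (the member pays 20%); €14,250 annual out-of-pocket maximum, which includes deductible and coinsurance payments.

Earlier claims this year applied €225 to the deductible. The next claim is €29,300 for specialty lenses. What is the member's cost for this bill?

€225 of the €2,900 deductible is already met, leaving €2,675.
That leaves €29,300 − €2,675 = €26,625 for coinsurance.
20% of €26,625 = €5,325 falls to the member.
That puts the member's cost at €2,675 + €5,325 = €8,000 before any cap.
Cumulative spending €225 + €8,000 = €8,225 stays under the €14,250 maximum.

€8,000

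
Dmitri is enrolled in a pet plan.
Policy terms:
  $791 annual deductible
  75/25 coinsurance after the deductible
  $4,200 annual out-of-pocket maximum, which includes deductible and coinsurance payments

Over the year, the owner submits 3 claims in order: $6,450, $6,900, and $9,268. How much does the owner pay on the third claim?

$269.25

Claim 1 — $6,450: deductible takes $791, $5,659 remains; owner's 25% is $1,414.75. Cost to owner: $2,205.75. OOP to date $2,205.75.
Claim 2 — $6,900: 25% coinsurance on $6,900 = $1,725. Owner pays $1,725; OOP now $3,930.75.
Claim 3 — $9,268: 25% coinsurance on $9,268 = $2,317. OOP would hit $6,247.75 > $4,200, so the cap limits the owner to $4,200 − $3,930.75 = $269.25.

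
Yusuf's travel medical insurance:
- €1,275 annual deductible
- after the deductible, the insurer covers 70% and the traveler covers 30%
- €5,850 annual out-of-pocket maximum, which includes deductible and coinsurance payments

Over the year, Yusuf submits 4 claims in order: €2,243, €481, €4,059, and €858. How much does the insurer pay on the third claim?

€2,841.30

Bill 1, €2,243: €1,275 finishes the deductible; €968 goes to coinsurance; 30% of €968 = €290.40. Traveler owes €1,565.40 (running OOP €1,565.40). Plan pays €2,243 − €1,565.40 = €677.60.
Bill 2, €481: deductible already satisfied, so traveler's share is 30% × €481 = €144.30. Traveler owes €144.30 (running OOP €1,709.70). Insurer: €481 − €144.30 = €336.70.
Bill 3, €4,059: 30% coinsurance on €4,059 = €1,217.70. Traveler owes €1,217.70 (running OOP €2,927.40). Insurer: €4,059 − €1,217.70 = €2,841.30.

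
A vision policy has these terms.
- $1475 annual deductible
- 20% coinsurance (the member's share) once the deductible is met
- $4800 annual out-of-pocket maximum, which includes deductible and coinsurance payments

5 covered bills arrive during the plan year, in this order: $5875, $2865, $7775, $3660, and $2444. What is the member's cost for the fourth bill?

Claim 1 ($5875): deductible takes $1475, $4400 remains; coinsurance $4400 × 20% = $880. Member pays $2355; OOP now $2355.
Claim 2 ($2865): deductible already satisfied, so member's share is 20% × $2865 = $573. Cost to member: $573. OOP to date $2928.
Claim 3 ($7775): 20% coinsurance on $7775 = $1555. Cost to member: $1555. OOP to date $4483.
Claim 4 ($3660): 20% coinsurance on $3660 = $732. OOP would hit $5215 > $4800, so the cap limits the member to $4800 − $4483 = $317.

$317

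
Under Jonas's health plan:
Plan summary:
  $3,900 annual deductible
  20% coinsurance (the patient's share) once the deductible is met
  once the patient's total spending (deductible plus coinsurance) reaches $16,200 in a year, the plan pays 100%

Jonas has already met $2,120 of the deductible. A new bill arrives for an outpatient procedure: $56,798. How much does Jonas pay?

Remaining deductible: $3,900 − $2,120 = $1,780.
The remaining $55,018 (= $56,798 − $1,780) moves to coinsurance.
Coinsurance: $55,018 × 20% = $11,003.60.
So the patient owes $1,780 + $11,003.60 = $12,783.60 before any cap.
Cumulative spending $2,120 + $12,783.60 = $14,903.60 stays under the $16,200 maximum.

$12,783.60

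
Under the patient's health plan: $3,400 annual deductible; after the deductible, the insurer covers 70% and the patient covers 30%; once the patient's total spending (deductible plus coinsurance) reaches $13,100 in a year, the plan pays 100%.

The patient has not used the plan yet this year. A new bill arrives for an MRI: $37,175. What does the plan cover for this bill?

$24,075

The full $3,400 deductible is still open; $3,400 of this bill applies to it.
That leaves $37,175 − $3,400 = $33,775 for coinsurance.
Patient's 30% share of $33,775 is $10,132.50.
So the patient owes $3,400 + $10,132.50 = $13,532.50 before any cap.
That would bring total out-of-pocket to $13,532.50, past the $13,100 cap. The patient is capped at $13,100 − $0 = $13,100 on this claim.
The plan picks up $37,175 − $13,100 = $24,075.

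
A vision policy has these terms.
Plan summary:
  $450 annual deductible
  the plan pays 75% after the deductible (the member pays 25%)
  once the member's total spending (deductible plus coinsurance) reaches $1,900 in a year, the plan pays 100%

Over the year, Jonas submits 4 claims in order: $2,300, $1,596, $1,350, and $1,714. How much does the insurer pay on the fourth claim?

$1,463

Claim 1 ($2,300): $450 finishes the deductible; $1,850 goes to coinsurance; coinsurance $1,850 × 25% = $462.50. Member owes $912.50 (running OOP $912.50). Insurer: $2,300 − $912.50 = $1,387.50.
Claim 2 ($1,596): 25% coinsurance on $1,596 = $399. Member owes $399 (running OOP $1,311.50). Insurer: $1,596 − $399 = $1,197.
Claim 3 ($1,350): deductible met; 25% of $1,350 = $337.50. Member owes $337.50 (running OOP $1,649). Insurer: $1,350 − $337.50 = $1,012.50.
Claim 4 ($1,714): 25% coinsurance on $1,714 = $428.50. That would push OOP to $2,077.50, over the $1,900 cap, so member pays $1,900 − $1,649 = $251. Insurer: $1,714 − $251 = $1,463.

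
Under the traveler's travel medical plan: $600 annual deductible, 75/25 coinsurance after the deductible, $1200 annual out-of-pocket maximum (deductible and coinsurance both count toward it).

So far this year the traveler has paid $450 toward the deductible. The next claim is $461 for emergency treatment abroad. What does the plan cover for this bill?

$233.25

Remaining deductible: $600 − $450 = $150.
After the $150 deductible portion, $461 − $150 = $311 is subject to coinsurance.
Traveler's 25% share of $311 is $77.75.
So the traveler owes $150 + $77.75 = $227.75 before any cap.
Year-to-date out-of-pocket becomes $450 + $227.75 = $677.75, still under the $1200 maximum, so no cap applies.
Insurer pays the balance: $461 − $227.75 = $233.25.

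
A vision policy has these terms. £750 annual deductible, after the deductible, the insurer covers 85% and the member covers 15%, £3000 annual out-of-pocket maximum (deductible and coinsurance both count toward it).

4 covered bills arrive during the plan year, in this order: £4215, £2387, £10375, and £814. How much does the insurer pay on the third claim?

Bill 1, £4215: £750 finishes the deductible; £3465 goes to coinsurance; member's 15% is £519.75. Cost to member: £1269.75. OOP to date £1269.75. Plan pays £4215 − £1269.75 = £2945.25.
Bill 2, £2387: deductible met; 15% of £2387 = £358.05. Member owes £358.05 (running OOP £1627.80). Plan pays £2387 − £358.05 = £2028.95.
Bill 3, £10375: 15% coinsurance on £10375 = £1556.25. OOP would hit £3184.05 > £3000, so the cap limits the member to £3000 − £1627.80 = £1372.20. Plan pays £10375 − £1372.20 = £9002.80.

£9002.80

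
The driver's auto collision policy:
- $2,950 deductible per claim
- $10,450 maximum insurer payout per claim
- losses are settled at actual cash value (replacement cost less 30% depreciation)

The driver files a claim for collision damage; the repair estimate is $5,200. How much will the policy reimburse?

Depreciate 30%: the covered value is $5,200 × 0.7 = $3,640.
After the deductible, $3,640 − $2,950 = $690 remains.
$690 ≤ $10,450, so the limit doesn't bind; insurer pays $690.

$690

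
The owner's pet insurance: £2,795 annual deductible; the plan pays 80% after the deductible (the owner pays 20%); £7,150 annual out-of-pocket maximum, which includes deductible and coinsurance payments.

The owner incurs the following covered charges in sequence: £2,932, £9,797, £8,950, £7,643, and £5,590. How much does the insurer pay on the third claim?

Claim 1 (£2,932): deductible takes £2,795, £137 remains; 20% of £137 = £27.40. Owner owes £2,822.40 (running OOP £2,822.40). Insurer: £2,932 − £2,822.40 = £109.60.
Claim 2 (£9,797): deductible met; 20% of £9,797 = £1,959.40. Owner pays £1,959.40; OOP now £4,781.80. Plan pays £9,797 − £1,959.40 = £7,837.60.
Claim 3 (£8,950): deductible met; 20% of £8,950 = £1,790. Cost to owner: £1,790. OOP to date £6,571.80. Plan pays £8,950 − £1,790 = £7,160.

£7,160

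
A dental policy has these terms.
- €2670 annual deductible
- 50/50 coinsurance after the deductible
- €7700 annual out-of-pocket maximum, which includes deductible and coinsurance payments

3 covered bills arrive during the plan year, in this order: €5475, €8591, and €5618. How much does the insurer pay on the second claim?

€4963.50

Claim 1 — €5475: €2670 finishes the deductible; €2805 goes to coinsurance; 50% of €2805 = €1402.50. Patient owes €4072.50 (running OOP €4072.50). Insurer: €5475 − €4072.50 = €1402.50.
Claim 2 — €8591: 50% coinsurance on €8591 = €4295.50. OOP would hit €8368 > €7700, so the cap limits the patient to €7700 − €4072.50 = €3627.50. Plan pays €8591 − €3627.50 = €4963.50.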